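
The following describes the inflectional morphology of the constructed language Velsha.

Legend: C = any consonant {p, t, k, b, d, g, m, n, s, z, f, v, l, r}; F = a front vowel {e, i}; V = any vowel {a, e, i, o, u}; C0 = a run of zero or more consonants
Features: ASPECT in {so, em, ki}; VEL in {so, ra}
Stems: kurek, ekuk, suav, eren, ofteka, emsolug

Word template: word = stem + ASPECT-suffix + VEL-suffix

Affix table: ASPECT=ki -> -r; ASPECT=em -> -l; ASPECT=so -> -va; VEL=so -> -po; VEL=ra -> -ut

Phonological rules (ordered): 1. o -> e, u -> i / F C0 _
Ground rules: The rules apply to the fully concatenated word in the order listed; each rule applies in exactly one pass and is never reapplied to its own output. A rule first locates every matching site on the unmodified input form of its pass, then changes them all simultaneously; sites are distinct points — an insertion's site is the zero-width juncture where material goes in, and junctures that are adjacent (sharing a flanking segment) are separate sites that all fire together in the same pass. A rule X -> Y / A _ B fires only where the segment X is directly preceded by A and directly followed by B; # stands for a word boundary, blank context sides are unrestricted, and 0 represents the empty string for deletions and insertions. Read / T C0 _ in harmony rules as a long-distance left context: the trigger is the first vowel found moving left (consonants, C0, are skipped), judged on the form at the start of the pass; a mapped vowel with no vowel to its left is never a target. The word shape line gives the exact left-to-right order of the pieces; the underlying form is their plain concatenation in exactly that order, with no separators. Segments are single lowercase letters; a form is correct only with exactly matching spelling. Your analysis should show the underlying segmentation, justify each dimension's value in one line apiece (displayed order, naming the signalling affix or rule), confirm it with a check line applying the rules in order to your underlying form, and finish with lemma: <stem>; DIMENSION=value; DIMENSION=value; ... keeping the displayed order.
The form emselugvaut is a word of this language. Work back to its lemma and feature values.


underlying: emsolug-va-ut
ASPECT=so - signalled by the affix -va
VEL=ra - signalled by the affix -ut
check: emsolugvaut -> emselugvaut
lemma: emsolug; ASPECT=so; VEL=ra


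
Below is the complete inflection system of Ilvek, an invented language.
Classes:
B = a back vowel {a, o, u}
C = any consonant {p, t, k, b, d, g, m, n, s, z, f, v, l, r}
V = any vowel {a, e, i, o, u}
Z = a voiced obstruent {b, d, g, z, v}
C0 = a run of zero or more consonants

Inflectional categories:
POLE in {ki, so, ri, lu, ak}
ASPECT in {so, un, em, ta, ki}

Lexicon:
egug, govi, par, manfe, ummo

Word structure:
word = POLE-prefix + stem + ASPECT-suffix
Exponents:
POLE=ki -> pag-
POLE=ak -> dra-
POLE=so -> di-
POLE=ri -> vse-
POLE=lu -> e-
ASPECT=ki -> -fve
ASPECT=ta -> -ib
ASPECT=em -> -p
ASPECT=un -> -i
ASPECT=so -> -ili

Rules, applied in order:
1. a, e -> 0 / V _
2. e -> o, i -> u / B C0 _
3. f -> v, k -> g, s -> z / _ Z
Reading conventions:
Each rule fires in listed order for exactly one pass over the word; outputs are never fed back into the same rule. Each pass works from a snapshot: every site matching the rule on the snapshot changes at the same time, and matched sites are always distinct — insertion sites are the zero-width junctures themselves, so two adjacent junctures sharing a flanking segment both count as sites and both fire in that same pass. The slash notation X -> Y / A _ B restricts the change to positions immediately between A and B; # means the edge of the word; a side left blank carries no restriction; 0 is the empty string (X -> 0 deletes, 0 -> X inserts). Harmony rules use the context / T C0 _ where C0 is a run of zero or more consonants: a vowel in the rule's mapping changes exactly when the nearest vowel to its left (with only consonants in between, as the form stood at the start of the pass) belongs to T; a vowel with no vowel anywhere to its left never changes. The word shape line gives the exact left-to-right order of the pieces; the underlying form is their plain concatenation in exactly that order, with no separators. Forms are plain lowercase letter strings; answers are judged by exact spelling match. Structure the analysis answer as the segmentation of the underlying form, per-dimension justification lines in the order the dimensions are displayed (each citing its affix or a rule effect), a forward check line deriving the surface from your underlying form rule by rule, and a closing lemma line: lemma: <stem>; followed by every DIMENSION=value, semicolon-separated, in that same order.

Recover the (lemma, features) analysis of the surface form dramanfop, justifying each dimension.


underlying: dra-manfe-p
POLE=ak - signalled by the affix dra-
ASPECT=em - signalled by the affix -p
check: dramanfep -> dramanfep -> dramanfop -> dramanfop
lemma: manfe; POLE=ak; ASPECT=em


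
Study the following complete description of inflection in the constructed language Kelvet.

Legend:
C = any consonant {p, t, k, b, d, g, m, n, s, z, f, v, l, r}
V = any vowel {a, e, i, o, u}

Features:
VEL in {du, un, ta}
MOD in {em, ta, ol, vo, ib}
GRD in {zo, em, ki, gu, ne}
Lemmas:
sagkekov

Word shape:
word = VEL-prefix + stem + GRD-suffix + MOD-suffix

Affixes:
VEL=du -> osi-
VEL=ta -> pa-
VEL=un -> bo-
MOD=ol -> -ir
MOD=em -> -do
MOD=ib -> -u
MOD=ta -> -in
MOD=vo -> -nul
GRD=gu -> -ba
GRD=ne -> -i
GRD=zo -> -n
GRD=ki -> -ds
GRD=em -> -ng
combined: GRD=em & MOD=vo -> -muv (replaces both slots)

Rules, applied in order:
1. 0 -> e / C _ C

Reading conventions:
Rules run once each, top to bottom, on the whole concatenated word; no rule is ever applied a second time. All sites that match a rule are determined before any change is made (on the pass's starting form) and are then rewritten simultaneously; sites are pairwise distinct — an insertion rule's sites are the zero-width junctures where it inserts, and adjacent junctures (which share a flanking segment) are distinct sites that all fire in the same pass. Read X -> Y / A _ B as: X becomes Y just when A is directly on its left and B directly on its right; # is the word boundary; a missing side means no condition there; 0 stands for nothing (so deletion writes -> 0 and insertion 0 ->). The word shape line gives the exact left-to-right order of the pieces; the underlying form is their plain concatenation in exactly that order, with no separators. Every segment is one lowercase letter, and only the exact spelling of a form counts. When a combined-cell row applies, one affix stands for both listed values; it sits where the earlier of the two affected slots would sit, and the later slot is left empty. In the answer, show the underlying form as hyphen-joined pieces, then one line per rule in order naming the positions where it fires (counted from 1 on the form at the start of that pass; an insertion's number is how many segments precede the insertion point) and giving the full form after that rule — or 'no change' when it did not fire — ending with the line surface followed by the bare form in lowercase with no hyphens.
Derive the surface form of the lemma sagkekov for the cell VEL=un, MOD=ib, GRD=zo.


underlying: bo-sagkekov-n-u
1. 0 -> e / C _ C: inserts after position(s) 5, 10: bosagekekovenu
surface: bosagekekovenu


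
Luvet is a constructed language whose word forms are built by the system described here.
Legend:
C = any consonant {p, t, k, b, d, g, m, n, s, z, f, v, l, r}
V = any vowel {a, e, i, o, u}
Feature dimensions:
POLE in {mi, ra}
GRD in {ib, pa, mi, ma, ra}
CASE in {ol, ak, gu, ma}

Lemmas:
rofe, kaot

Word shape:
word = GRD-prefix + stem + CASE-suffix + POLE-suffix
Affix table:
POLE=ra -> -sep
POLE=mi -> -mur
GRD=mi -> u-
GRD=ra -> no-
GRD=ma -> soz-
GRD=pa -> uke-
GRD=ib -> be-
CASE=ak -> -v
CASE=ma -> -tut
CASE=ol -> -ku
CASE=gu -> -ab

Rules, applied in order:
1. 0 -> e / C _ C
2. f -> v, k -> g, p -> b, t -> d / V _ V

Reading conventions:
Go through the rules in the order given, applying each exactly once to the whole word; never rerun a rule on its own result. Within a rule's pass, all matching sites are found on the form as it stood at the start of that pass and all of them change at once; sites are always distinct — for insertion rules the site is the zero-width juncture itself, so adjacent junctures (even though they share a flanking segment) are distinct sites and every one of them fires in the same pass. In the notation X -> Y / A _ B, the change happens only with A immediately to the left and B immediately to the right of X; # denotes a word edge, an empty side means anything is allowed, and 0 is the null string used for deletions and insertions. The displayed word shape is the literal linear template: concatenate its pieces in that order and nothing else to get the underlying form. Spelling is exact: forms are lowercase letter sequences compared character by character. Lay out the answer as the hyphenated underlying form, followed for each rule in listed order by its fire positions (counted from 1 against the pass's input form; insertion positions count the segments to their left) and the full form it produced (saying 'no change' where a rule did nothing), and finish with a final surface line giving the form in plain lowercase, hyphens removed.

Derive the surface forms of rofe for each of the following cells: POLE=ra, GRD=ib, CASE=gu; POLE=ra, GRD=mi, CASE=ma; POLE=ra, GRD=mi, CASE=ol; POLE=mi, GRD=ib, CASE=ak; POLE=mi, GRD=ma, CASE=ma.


cell POLE=ra, GRD=ib, CASE=gu:
underlying: be-rofe-ab-sep
1. 0 -> e / C _ C: inserts after position(s) 8: berofeabesep
2. f -> v, k -> g, p -> b, t -> d / V _ V: fires at position(s) 5: beroveabesep
surface: beroveabesep

cell POLE=ra, GRD=mi, CASE=ma:
underlying: u-rofe-tut-sep
1. 0 -> e / C _ C: inserts after position(s) 8: urofetutesep
2. f -> v, k -> g, p -> b, t -> d / V _ V: fires at position(s) 4, 6, 8: urovedudesep
surface: urovedudesep

cell POLE=ra, GRD=mi, CASE=ol:
underlying: u-rofe-ku-sep
1. 0 -> e / C _ C: no change
2. f -> v, k -> g, p -> b, t -> d / V _ V: fires at position(s) 4, 6: urovegusep
surface: urovegusep

cell POLE=mi, GRD=ib, CASE=ak:
underlying: be-rofe-v-mur
1. 0 -> e / C _ C: inserts after position(s) 7: berofevemur
2. f -> v, k -> g, p -> b, t -> d / V _ V: fires at position(s) 5: berovevemur
surface: berovevemur

cell POLE=mi, GRD=ma, CASE=ma:
underlying: soz-rofe-tut-mur
1. 0 -> e / C _ C: inserts after position(s) 3, 10: sozerofetutemur
2. f -> v, k -> g, p -> b, t -> d / V _ V: fires at position(s) 7, 9, 11: sozerovedudemur
surface: sozerovedudemur


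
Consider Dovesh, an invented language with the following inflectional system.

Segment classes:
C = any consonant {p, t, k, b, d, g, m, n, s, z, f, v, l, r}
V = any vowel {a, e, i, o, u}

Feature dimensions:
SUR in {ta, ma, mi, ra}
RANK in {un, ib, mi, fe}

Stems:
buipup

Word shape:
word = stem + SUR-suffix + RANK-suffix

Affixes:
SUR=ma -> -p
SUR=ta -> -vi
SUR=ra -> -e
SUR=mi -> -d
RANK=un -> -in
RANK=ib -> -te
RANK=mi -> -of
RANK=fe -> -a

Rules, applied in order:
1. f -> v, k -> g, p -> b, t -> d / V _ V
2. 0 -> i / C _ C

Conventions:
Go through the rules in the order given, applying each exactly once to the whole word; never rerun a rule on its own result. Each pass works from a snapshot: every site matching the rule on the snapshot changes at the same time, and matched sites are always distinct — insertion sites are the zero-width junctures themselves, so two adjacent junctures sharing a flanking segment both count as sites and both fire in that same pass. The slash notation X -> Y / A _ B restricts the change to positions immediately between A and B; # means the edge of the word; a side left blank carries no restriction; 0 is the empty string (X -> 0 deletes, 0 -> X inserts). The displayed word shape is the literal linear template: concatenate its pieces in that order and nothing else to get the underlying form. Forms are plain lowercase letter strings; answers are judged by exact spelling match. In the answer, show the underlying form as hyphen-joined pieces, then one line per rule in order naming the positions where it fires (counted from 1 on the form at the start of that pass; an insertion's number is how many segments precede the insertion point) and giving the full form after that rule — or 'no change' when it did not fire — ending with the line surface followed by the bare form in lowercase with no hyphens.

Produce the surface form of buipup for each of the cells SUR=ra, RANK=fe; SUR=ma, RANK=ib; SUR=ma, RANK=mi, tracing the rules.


cell SUR=ra, RANK=fe:
underlying: buipup-e-a
1. f -> v, k -> g, p -> b, t -> d / V _ V: fires at position(s) 4, 6: buibubea
2. 0 -> i / C _ C: no change
surface: buibubea

cell SUR=ma, RANK=ib:
underlying: buipup-p-te
1. f -> v, k -> g, p -> b, t -> d / V _ V: fires at position(s) 4: buibuppte
2. 0 -> i / C _ C: inserts after position(s) 6, 7: buibupipite
surface: buibupipite

cell SUR=ma, RANK=mi:
underlying: buipup-p-of
1. f -> v, k -> g, p -> b, t -> d / V _ V: fires at position(s) 4: buibuppof
2. 0 -> i / C _ C: inserts after position(s) 6: buibupipof
surface: buibupipof


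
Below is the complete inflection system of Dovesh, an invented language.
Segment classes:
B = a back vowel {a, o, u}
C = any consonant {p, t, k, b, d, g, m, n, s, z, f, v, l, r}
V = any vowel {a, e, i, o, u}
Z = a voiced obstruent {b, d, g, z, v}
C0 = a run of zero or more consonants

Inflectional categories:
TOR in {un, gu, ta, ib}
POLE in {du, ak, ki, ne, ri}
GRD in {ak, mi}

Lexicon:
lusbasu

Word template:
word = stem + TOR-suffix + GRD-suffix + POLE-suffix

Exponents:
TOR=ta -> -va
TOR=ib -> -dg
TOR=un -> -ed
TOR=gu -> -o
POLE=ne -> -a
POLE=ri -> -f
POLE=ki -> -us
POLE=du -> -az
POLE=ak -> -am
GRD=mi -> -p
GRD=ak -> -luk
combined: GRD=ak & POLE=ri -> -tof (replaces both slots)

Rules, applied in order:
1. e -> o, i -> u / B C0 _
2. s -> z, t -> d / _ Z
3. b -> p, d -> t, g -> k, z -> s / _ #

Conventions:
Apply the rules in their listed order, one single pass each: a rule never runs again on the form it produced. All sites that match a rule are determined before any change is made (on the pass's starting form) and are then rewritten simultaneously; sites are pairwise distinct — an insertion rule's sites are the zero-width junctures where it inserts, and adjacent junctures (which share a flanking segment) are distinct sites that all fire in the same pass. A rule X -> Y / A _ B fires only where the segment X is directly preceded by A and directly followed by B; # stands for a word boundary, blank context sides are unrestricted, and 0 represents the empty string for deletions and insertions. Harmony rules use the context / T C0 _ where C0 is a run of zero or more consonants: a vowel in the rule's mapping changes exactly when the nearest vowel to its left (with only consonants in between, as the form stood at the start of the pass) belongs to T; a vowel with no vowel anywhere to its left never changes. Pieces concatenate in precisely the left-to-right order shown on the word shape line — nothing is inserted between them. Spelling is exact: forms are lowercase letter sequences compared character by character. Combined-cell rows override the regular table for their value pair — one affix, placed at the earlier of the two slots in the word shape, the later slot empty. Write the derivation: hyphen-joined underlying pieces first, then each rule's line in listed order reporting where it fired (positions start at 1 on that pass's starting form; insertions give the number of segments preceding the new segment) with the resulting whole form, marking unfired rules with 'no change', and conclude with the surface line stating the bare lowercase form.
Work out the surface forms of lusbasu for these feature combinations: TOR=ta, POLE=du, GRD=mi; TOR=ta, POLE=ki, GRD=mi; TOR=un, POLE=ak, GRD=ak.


cell TOR=ta, POLE=du, GRD=mi:
underlying: lusbasu-va-p-az
1. e -> o, i -> u / B C0 _: no change
2. s -> z, t -> d / _ Z: fires at position(s) 3: luzbasuvapaz
3. b -> p, d -> t, g -> k, z -> s / _ #: fires at position(s) 12: luzbasuvapas
surface: luzbasuvapas

cell TOR=ta, POLE=ki, GRD=mi:
underlying: lusbasu-va-p-us
1. e -> o, i -> u / B C0 _: no change
2. s -> z, t -> d / _ Z: fires at position(s) 3: luzbasuvapus
3. b -> p, d -> t, g -> k, z -> s / _ #: no change
surface: luzbasuvapus

cell TOR=un, POLE=ak, GRD=ak:
underlying: lusbasu-ed-luk-am
1. e -> o, i -> u / B C0 _: fires at position(s) 8: lusbasuodlukam
2. s -> z, t -> d / _ Z: fires at position(s) 3: luzbasuodlukam
3. b -> p, d -> t, g -> k, z -> s / _ #: no change
surface: luzbasuodlukam


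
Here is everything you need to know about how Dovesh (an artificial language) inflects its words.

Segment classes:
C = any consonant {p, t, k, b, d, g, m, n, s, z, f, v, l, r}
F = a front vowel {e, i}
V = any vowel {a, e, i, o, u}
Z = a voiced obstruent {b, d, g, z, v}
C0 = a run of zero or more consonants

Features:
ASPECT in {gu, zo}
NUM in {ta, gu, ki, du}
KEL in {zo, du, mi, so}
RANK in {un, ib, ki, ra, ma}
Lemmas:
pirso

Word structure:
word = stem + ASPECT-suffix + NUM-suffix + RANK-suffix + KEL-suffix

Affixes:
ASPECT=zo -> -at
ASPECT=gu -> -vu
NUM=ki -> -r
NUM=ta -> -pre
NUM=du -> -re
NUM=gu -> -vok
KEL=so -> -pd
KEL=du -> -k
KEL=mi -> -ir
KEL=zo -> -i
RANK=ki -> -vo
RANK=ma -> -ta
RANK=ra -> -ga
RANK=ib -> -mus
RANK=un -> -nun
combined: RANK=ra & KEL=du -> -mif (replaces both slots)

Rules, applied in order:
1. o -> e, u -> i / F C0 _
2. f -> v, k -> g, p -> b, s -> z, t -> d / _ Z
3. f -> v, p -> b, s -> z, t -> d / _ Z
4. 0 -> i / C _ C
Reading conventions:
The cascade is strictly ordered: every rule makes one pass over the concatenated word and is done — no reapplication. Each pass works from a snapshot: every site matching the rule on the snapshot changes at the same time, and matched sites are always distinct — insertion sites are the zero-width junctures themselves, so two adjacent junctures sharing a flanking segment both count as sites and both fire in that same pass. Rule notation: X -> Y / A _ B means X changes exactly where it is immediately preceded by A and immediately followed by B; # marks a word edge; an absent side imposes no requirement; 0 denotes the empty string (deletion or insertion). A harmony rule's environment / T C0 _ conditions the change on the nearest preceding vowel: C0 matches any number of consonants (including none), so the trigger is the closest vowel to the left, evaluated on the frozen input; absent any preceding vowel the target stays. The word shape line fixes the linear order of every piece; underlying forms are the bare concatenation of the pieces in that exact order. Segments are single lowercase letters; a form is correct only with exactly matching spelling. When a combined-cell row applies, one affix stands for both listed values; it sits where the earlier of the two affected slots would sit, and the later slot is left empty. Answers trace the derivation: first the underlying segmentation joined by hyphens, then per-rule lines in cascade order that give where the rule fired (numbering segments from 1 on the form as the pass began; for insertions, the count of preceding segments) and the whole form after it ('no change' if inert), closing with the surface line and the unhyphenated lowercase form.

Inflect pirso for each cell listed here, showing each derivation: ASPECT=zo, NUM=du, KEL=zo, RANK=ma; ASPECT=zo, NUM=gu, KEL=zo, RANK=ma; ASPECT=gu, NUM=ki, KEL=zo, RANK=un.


cell ASPECT=zo, NUM=du, KEL=zo, RANK=ma:
underlying: pirso-at-re-ta-i
1. o -> e, u -> i / F C0 _: fires at position(s) 5: pirseatretai
2. f -> v, k -> g, p -> b, s -> z, t -> d / _ Z: no change
3. f -> v, p -> b, s -> z, t -> d / _ Z: no change
4. 0 -> i / C _ C: inserts after position(s) 3, 7: piriseatiretai
surface: piriseatiretai

cell ASPECT=zo, NUM=gu, KEL=zo, RANK=ma:
underlying: pirso-at-vok-ta-i
1. o -> e, u -> i / F C0 _: fires at position(s) 5: pirseatvoktai
2. f -> v, k -> g, p -> b, s -> z, t -> d / _ Z: fires at position(s) 7: pirseadvoktai
3. f -> v, p -> b, s -> z, t -> d / _ Z: no change
4. 0 -> i / C _ C: inserts after position(s) 3, 7, 10: piriseadivokitai
surface: piriseadivokitai

cell ASPECT=gu, NUM=ki, KEL=zo, RANK=un:
underlying: pirso-vu-r-nun-i
1. o -> e, u -> i / F C0 _: fires at position(s) 5: pirsevurnuni
2. f -> v, k -> g, p -> b, s -> z, t -> d / _ Z: no change
3. f -> v, p -> b, s -> z, t -> d / _ Z: no change
4. 0 -> i / C _ C: inserts after position(s) 3, 8: pirisevurinuni
surface: pirisevurinuni


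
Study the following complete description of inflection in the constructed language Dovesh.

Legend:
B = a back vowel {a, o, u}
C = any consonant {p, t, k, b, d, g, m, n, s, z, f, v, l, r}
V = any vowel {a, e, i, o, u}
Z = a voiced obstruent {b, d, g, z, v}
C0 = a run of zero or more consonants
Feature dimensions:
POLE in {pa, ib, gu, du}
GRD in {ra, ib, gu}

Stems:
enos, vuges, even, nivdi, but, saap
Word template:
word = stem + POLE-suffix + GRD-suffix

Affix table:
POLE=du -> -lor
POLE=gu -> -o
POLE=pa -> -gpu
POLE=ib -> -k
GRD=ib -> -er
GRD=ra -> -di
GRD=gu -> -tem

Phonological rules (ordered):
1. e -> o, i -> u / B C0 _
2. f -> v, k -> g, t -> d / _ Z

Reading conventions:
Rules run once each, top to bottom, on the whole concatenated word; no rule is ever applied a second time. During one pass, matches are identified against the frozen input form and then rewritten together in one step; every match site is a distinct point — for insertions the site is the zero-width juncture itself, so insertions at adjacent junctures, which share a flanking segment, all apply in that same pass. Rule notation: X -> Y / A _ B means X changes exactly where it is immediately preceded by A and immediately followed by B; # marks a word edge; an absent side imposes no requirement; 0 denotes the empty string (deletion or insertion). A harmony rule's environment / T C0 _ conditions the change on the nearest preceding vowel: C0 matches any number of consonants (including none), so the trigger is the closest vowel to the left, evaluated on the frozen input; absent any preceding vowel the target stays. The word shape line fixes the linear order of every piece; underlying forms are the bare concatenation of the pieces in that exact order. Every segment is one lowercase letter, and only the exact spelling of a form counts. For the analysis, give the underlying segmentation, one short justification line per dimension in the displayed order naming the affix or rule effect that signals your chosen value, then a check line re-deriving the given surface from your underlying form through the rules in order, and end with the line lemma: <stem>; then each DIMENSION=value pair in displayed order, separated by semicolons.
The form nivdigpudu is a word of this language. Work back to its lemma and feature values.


underlying: nivdi-gpu-di
POLE=pa - signalled by the affix -gpu
GRD=ra - signalled by the affix -di
check: nivdigpudi -> nivdigpudu -> nivdigpudu
lemma: nivdi; POLE=pa; GRD=ra


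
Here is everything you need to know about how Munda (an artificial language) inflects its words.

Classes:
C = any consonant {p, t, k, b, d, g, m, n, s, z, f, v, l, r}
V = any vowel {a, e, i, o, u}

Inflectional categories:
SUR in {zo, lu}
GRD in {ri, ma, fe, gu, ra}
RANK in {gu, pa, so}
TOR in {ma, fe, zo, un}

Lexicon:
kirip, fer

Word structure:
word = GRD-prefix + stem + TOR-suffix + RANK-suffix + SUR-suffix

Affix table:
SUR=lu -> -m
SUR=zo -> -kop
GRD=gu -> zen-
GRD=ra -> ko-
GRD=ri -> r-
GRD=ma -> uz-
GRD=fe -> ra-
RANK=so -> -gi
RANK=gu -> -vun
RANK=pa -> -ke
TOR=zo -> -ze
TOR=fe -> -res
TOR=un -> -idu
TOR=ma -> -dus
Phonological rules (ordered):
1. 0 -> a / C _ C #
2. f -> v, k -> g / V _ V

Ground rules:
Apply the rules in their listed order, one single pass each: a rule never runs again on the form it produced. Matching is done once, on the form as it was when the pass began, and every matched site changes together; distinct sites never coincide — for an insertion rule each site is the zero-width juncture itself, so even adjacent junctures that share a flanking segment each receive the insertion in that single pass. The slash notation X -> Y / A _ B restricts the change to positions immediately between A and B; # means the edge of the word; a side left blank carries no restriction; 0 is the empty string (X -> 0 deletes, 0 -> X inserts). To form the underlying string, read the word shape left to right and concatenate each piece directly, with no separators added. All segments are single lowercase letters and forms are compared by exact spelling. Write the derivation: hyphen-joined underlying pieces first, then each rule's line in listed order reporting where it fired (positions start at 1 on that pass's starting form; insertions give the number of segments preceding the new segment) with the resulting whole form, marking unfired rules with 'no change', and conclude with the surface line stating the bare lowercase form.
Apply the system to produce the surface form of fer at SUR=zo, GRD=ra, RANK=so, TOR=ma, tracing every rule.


underlying: ko-fer-dus-gi-kop
1. 0 -> a / C _ C #: no change
2. f -> v, k -> g / V _ V: fires at position(s) 3, 11: koverdusgigop
surface: koverdusgigop


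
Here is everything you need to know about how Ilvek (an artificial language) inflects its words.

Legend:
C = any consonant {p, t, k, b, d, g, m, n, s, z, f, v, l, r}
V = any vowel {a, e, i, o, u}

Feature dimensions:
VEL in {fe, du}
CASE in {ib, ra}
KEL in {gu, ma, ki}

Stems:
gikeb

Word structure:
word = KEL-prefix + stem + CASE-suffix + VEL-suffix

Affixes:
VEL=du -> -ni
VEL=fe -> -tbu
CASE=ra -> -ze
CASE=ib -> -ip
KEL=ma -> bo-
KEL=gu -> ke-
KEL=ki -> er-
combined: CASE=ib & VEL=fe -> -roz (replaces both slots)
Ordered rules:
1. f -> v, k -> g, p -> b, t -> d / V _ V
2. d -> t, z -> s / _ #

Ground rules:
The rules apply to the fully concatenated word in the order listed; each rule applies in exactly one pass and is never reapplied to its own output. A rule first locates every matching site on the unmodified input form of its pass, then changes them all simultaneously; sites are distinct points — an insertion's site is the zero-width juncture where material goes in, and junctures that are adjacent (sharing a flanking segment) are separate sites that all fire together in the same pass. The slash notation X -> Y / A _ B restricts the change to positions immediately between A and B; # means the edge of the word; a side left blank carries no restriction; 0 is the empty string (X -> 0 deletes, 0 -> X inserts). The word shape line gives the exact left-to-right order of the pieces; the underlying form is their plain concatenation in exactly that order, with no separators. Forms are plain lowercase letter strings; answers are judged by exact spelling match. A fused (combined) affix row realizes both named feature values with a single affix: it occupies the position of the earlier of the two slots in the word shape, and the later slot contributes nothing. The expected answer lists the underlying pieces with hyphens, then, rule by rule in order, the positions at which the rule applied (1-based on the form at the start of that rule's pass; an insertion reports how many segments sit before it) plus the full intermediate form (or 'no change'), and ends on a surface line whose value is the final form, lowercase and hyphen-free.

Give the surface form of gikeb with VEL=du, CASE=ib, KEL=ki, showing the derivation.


underlying: er-gikeb-ip-ni
1. f -> v, k -> g, p -> b, t -> d / V _ V: fires at position(s) 5: ergigebipni
2. d -> t, z -> s / _ #: no change
surface: ergigebipni


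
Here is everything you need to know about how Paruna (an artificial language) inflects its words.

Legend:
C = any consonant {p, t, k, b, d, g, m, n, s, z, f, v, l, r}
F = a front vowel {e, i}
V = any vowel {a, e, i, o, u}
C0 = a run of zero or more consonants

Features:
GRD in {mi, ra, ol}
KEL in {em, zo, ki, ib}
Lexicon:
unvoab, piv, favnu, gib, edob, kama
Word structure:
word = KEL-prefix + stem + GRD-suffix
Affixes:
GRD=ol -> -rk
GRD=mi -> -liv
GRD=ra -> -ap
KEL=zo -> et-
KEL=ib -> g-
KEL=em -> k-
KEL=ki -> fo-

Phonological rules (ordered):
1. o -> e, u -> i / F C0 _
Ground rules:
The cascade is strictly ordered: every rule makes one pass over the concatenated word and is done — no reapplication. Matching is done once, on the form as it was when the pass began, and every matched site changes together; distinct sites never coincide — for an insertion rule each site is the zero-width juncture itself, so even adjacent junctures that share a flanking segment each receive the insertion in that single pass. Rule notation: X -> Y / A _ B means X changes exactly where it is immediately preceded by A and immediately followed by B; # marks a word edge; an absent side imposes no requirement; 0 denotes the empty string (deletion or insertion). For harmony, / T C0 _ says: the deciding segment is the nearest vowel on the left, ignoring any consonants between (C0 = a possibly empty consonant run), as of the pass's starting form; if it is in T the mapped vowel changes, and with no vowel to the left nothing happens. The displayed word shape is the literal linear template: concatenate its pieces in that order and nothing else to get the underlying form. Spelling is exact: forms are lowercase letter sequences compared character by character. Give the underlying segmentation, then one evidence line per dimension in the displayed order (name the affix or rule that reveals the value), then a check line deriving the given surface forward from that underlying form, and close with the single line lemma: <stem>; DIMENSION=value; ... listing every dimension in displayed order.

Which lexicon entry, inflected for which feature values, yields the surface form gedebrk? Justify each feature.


underlying: g-edob-rk
GRD=ol - signalled by the affix -rk
KEL=ib - signalled by the affix g-
check: gedobrk -> gedebrk
lemma: edob; GRD=ol; KEL=ib


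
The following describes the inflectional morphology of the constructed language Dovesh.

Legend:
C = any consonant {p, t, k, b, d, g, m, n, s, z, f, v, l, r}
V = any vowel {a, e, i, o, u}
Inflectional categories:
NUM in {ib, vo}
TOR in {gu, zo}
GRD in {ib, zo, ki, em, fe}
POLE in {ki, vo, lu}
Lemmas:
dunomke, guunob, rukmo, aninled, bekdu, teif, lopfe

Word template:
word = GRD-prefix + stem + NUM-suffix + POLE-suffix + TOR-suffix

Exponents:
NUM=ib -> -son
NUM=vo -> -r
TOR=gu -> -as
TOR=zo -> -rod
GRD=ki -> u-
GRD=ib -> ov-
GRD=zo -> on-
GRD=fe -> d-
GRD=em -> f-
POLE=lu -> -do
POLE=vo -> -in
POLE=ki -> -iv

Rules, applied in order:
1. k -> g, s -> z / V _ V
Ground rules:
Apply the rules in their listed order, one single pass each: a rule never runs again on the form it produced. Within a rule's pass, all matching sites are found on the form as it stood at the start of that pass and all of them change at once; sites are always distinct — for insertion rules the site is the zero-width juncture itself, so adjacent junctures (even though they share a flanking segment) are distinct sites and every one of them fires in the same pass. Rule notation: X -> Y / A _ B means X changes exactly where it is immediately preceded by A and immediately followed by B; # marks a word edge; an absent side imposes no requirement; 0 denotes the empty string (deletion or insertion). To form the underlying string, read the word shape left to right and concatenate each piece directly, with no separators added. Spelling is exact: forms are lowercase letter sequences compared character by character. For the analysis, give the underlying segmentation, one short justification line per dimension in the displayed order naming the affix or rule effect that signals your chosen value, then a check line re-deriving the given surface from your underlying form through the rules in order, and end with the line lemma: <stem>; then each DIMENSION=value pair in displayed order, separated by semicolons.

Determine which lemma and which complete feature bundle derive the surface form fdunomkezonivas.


underlying: f-dunomke-son-iv-as
NUM=ib - signalled by the affix -son
TOR=gu - signalled by the affix -as
GRD=em - signalled by the affix f-
POLE=ki - signalled by the affix -iv
check: fdunomkesonivas -> fdunomkezonivas
lemma: dunomke; NUM=ib; TOR=gu; GRD=em; POLE=ki


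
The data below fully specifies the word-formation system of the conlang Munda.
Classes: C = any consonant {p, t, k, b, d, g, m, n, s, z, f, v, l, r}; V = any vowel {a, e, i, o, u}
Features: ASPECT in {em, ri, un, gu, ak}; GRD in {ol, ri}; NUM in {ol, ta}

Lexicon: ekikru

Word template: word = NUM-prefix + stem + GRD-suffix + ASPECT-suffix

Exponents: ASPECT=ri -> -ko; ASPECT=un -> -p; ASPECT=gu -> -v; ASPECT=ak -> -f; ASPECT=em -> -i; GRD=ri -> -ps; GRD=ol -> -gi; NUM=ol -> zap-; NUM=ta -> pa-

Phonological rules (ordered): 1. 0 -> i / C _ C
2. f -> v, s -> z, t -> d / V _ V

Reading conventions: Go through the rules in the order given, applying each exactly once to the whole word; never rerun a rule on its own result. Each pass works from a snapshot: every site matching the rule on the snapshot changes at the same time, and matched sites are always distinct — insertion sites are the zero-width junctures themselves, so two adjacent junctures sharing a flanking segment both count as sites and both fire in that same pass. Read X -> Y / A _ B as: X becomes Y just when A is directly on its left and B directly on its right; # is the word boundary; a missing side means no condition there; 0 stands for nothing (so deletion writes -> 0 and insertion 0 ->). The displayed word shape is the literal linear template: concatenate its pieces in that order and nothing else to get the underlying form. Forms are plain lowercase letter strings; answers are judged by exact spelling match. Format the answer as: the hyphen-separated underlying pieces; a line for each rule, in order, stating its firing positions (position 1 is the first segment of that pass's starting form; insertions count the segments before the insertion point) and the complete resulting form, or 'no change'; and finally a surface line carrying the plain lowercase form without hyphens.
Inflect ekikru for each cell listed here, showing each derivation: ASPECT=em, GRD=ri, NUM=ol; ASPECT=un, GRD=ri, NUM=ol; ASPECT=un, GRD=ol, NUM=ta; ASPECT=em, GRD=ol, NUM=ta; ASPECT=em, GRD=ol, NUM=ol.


cell ASPECT=em, GRD=ri, NUM=ol:
underlying: zap-ekikru-ps-i
1. 0 -> i / C _ C: inserts after position(s) 7, 10: zapekikirupisi
2. f -> v, s -> z, t -> d / V _ V: fires at position(s) 13: zapekikirupizi
surface: zapekikirupizi

cell ASPECT=un, GRD=ri, NUM=ol:
underlying: zap-ekikru-ps-p
1. 0 -> i / C _ C: inserts after position(s) 7, 10, 11: zapekikirupisip
2. f -> v, s -> z, t -> d / V _ V: fires at position(s) 13: zapekikirupizip
surface: zapekikirupizip

cell ASPECT=un, GRD=ol, NUM=ta:
underlying: pa-ekikru-gi-p
1. 0 -> i / C _ C: inserts after position(s) 6: paekikirugip
2. f -> v, s -> z, t -> d / V _ V: no change
surface: paekikirugip

cell ASPECT=em, GRD=ol, NUM=ta:
underlying: pa-ekikru-gi-i
1. 0 -> i / C _ C: inserts after position(s) 6: paekikirugii
2. f -> v, s -> z, t -> d / V _ V: no change
surface: paekikirugii

cell ASPECT=em, GRD=ol, NUM=ol:
underlying: zap-ekikru-gi-i
1. 0 -> i / C _ C: inserts after position(s) 7: zapekikirugii
2. f -> v, s -> z, t -> d / V _ V: no change
surface: zapekikirugii


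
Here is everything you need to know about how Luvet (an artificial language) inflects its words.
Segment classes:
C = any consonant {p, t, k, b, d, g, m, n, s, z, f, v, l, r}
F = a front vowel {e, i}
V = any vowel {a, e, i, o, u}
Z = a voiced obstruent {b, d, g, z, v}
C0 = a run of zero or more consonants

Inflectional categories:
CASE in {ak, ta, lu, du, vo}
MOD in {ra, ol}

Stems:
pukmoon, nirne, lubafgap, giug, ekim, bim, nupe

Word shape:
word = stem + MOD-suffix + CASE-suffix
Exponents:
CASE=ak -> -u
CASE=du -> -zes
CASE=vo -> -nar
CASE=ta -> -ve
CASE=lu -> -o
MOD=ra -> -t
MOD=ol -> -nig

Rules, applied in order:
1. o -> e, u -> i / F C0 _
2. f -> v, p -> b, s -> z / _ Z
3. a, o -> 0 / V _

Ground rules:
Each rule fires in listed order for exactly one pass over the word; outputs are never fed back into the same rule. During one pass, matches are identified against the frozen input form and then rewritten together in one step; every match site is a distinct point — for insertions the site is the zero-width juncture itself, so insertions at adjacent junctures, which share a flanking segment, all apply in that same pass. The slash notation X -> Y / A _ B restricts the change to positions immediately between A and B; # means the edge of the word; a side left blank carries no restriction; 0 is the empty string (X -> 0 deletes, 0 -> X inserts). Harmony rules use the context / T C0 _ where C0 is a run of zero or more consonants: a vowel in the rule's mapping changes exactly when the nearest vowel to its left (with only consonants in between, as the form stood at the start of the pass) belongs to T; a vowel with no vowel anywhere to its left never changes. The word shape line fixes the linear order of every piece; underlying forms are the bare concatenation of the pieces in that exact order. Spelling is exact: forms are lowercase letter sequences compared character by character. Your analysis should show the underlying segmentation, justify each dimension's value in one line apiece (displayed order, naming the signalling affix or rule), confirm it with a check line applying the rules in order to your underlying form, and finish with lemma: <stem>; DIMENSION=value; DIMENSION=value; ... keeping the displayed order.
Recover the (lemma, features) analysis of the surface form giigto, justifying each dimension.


underlying: giug-t-o
CASE=lu - signalled by the affix -o
MOD=ra - signalled by the affix -t
check: giugto -> giigto -> giigto -> giigto
lemma: giug; CASE=lu; MOD=ra


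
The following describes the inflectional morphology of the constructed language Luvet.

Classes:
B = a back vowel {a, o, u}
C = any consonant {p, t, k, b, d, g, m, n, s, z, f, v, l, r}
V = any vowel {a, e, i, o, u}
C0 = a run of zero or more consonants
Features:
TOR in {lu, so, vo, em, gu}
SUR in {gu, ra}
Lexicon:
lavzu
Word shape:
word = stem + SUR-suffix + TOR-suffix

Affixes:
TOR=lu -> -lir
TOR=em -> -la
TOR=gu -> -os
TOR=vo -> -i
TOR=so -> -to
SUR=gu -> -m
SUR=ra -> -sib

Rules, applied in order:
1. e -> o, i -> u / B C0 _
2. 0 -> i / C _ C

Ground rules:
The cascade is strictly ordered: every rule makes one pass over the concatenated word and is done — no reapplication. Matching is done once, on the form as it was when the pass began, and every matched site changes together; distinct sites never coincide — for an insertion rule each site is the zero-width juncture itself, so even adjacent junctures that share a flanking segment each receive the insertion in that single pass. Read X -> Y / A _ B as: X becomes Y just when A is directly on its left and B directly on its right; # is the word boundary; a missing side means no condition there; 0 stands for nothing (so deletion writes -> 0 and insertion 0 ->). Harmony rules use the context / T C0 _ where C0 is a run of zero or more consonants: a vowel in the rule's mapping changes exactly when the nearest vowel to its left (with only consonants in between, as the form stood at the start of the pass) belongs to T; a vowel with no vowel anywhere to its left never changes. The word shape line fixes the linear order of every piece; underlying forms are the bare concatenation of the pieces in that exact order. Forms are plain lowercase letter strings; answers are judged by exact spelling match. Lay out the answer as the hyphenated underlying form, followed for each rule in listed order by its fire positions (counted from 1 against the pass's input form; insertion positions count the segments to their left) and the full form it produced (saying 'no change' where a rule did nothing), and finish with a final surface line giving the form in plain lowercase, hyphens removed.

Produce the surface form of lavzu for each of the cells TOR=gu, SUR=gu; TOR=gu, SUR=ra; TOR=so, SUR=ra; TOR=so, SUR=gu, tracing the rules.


cell TOR=gu, SUR=gu:
underlying: lavzu-m-os
1. e -> o, i -> u / B C0 _: no change
2. 0 -> i / C _ C: inserts after position(s) 3: lavizumos
surface: lavizumos

cell TOR=gu, SUR=ra:
underlying: lavzu-sib-os
1. e -> o, i -> u / B C0 _: fires at position(s) 7: lavzusubos
2. 0 -> i / C _ C: inserts after position(s) 3: lavizusubos
surface: lavizusubos

cell TOR=so, SUR=ra:
underlying: lavzu-sib-to
1. e -> o, i -> u / B C0 _: fires at position(s) 7: lavzusubto
2. 0 -> i / C _ C: inserts after position(s) 3, 8: lavizusubito
surface: lavizusubito

cell TOR=so, SUR=gu:
underlying: lavzu-m-to
1. e -> o, i -> u / B C0 _: no change
2. 0 -> i / C _ C: inserts after position(s) 3, 6: lavizumito
surface: lavizumito
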